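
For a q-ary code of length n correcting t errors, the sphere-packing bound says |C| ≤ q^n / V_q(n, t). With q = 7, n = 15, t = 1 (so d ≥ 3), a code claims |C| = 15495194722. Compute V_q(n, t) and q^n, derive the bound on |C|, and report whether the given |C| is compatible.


V_q(n, t) = 91, q^n = 4747561509943, Hamming bound = 52171005603, |C| = 15495194722 ≤ bound (satisfied).

Step 1: Compute V_q(n, t) = Σ_{j=0}^1 C(n, j) (q−1)^j.
  j = 0: C(15,0)·(6)^0 = 1·1 = 1.
  j = 1: C(15,1)·(6)^1 = 15·6 = 90.
  V_q(n, t) = 1 + 90 = 91.
Step 2: q^n = 7^15 = 4747561509943.
Step 3: Hamming bound ⌊q^n / V_q(n,t)⌋ = ⌊4747561509943/91⌋ = 52171005603.
Step 4: Compare |C| = 15495194722 to 52171005603: satisfied.
The claimed |C| lies below the Hamming bound.


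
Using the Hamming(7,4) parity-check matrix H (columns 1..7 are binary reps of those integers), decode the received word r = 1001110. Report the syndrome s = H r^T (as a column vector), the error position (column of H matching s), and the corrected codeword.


s = (1, 1, 0)^T, error position = 6, corrected codeword c = 1001100

Compute s = H r^T mod 2 one row at a time:
  s_1 = 1 + 1 + 1 + 0 = 3 ≡ 1 (mod 2).
  s_2 = 0 + 0 + 1 + 0 = 1 ≡ 1 (mod 2).
  s_3 = 1 + 0 + 1 + 0 = 2 ≡ 0 (mod 2).
s = (1, 1, 0)^T — this equals column 6 of H (binary 110), so error is at position 6.
Correct: flip bit 6 of r = 1001110 to get c = 1001100.


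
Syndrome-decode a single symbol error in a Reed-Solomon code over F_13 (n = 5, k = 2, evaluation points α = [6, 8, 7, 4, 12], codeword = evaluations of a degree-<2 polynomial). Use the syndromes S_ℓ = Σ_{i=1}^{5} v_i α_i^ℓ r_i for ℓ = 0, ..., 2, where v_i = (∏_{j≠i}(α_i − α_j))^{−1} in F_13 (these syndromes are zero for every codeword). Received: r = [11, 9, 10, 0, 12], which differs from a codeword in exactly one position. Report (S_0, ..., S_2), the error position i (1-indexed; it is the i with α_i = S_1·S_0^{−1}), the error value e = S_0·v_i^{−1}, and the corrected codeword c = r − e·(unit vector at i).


S = (3, 10, 3), error at position 5, error magnitude e = 7, c = [11, 9, 10, 0, 5].

Step 1: column multipliers v_i = (∏_{j≠i}(α_i − α_j))^{−1} mod 13.
  i = 1 (α = 6): (6−8)(6−7)(6−4)(6−12) = (−2)·(−1)·2·(−6) = −24 ≡ 2, so v_1 = 2^{−1} = 7 (mod 13).
  i = 2 (α = 8): (8−6)(8−7)(8−4)(8−12) = 2·1·4·(−4) = −32 ≡ 7, so v_2 = 7^{−1} = 2 (mod 13).
  i = 3 (α = 7): (7−6)(7−8)(7−4)(7−12) = 1·(−1)·3·(−5) = 15 ≡ 2, so v_3 = 2^{−1} = 7 (mod 13).
  i = 4 (α = 4): (4−6)(4−8)(4−7)(4−12) = (−2)·(−4)·(−3)·(−8) = 192 ≡ 10, so v_4 = 10^{−1} = 4 (mod 13).
  i = 5 (α = 12): (12−6)(12−8)(12−7)(12−4) = 6·4·5·8 = 960 ≡ 11, so v_5 = 11^{−1} = 6 (mod 13).
  v = [7, 2, 7, 4, 6].
Step 2: syndromes of r = [11, 9, 10, 0, 12] (all sums mod 13).
  S_0 = Σ v_i r_i = 7·11 + 2·9 + 7·10 + 4·0 + 6·12 = 237 ≡ 3.
  S_1 = Σ v_i α_i r_i = 7·6·11 + 2·8·9 + 7·7·10 + 4·4·0 + 6·12·12 = 1960 ≡ 10.
  α_i^2 mod 13 = [10, 12, 10, 3, 1].
  S_2 = Σ v_i α_i^2 r_i = 7·10·11 + 2·12·9 + 7·10·10 + 4·3·0 + 6·1·12 = 1758 ≡ 3.
  S = (3, 10, 3) ≠ 0, so r is not a codeword (an error is present).
Step 3: locate the error. For a single error e at position i, S_ℓ = v_i·e·α_i^ℓ, so α_err = S_1/S_0.
  S_0^{−1} = 3^{−1} = 9 (mod 13), so α_err = 10·9 = 90 ≡ 12 = α_5. Error position i = 5.
  Consistency check: S_2/S_1 = 3·4 = 12 ≡ 12 = α_err ✓ (single-error assumption holds).
Step 4: error magnitude e = S_0/v_5 = S_0·∏_{j≠5}(α_5 − α_j) = 3·11 = 33 ≡ 7 (mod 13).
Step 5: correct position 5: c_5 = r_5 − e = 12 − 7 ≡ 5 (mod 13). Hence c = [11, 9, 10, 0, 5].
  Check: interpolating c through the α_i gives m(x) = 4 + 12·x (degree < 2) with m(α_i) = c_i for every i, so c is indeed a codeword.


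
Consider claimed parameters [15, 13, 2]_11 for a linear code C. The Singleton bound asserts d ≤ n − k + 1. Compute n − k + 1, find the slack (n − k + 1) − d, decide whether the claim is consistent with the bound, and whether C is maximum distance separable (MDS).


Singleton RHS = n − k + 1 = 3, slack = 1, bound satisfied, not MDS.

Singleton bound: d ≤ n − k + 1.
Here n = 15, k = 13, so n − k + 1 = 3.
Given d = 2, check d ≤ 3: YES.
Slack = (n − k + 1) − d = 1.
The code is NOT MDS (slack = 1 > 0).
Description: the claimed parameters are [15, 13, 2]_11; such a code would be non-MDS.


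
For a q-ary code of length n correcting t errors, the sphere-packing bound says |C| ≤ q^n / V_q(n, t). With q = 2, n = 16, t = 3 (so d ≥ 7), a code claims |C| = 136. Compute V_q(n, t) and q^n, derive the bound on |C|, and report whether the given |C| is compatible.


V_q(n, t) = 697, q^n = 65536, Hamming bound = 94, |C| = 136 > bound (violated).

Step 1: Compute V_q(n, t) = Σ_{j=0}^3 C(n, j) (q−1)^j.
  j = 0: C(16,0)·(1)^0 = 1·1 = 1.
  j = 1: C(16,1)·(1)^1 = 16·1 = 16.
  j = 2: C(16,2)·(1)^2 = 120·1 = 120.
  j = 3: C(16,3)·(1)^3 = 560·1 = 560.
  V_q(n, t) = 1 + 16 + 120 + 560 = 697.
Step 2: q^n = 2^16 = 65536.
Step 3: Hamming bound ⌊q^n / V_q(n,t)⌋ = ⌊65536/697⌋ = 94.
Step 4: Compare |C| = 136 to 94: violated.
The claimed |C| lies above the Hamming bound, so no 2-ary code of length 16 with d ≥ 7 can have 136 codewords.


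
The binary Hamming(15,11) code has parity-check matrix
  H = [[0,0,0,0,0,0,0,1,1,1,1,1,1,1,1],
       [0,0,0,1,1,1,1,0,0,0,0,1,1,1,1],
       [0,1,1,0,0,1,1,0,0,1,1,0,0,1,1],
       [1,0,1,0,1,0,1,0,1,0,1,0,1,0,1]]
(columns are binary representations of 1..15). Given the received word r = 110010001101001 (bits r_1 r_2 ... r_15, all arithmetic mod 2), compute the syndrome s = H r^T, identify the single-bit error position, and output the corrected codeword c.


s = (0, 1, 1, 0)^T, error position = 6, corrected codeword c = 110011001101001

Compute s = H r^T mod 2 one row at a time:
  s_1 = 0 + 1 + 1 + 0 + 1 + 0 + 0 + 1 = 4 ≡ 0 (mod 2).
  s_2 = 0 + 1 + 0 + 0 + 1 + 0 + 0 + 1 = 3 ≡ 1 (mod 2).
  s_3 = 1 + 0 + 0 + 0 + 1 + 0 + 0 + 1 = 3 ≡ 1 (mod 2).
  s_4 = 1 + 0 + 1 + 0 + 1 + 0 + 0 + 1 = 4 ≡ 0 (mod 2).
s = (0, 1, 1, 0)^T — this equals column 6 of H (binary 0110), so error is at position 6.
Correct: flip bit 6 of r = 110010001101001 to get c = 110011001101001.


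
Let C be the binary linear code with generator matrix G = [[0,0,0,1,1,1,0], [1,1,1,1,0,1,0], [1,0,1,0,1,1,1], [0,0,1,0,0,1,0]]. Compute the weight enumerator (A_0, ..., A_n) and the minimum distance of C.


Weight distribution: A_0 = 1, A_2 = 1, A_3 = 6, A_4 = 5, A_5 = 2, A_6 = 1. Minimum distance d = 2.

Enumerate all 2^4 = 16 messages m ∈ F_2^4.
For each, compute codeword c = mG in F_2^7, then tally its weight.
  m = 0000 → c = 0000000, weight = 0.
  m = 1000 → c = 0001110, weight = 3.
  m = 0100 → c = 1111010, weight = 5.
  m = 1100 → c = 1110100, weight = 4.
  m = 0010 → c = 1010111, weight = 5.
  m = 1010 → c = 1011001, weight = 4.
  m = 0110 → c = 0101101, weight = 4.
  m = 1110 → c = 0100011, weight = 3.
  m = 0001 → c = 0010010, weight = 2.
  m = 1001 → c = 0011100, weight = 3.
  m = 0101 → c = 1101000, weight = 3.
  m = 1101 → c = 1100110, weight = 4.
  m = 0011 → c = 1000101, weight = 3.
  m = 1011 → c = 1001011, weight = 4.
  m = 0111 → c = 0111111, weight = 6.
  m = 1111 → c = 0110001, weight = 3.
Tally weights:
  weight 0: 1 codewords.
  weight 2: 1 codewords.
  weight 3: 6 codewords.
  weight 4: 5 codewords.
  weight 5: 2 codewords.
  weight 6: 1 codewords.
Minimum distance d = smallest w > 0 with A_w > 0 = 2.
Sanity: Σ A_w = 16 = 2^4 = 16 ✓.


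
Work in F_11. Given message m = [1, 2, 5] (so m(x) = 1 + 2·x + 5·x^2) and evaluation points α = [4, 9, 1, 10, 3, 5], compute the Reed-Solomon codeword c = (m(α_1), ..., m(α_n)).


c = [1, 6, 8, 4, 8, 4]

Message polynomial: m(x) = 1 + 2·x + 5·x^2 (mod 11).
For each evaluation point α_i, compute m(α_i) mod 11:
  α_1 = 4: Horner steps 5 → 0 → 1, so m(4) = 1.
  α_2 = 9: Horner steps 5 → 3 → 6, so m(9) = 6.
  α_3 = 1: Horner steps 5 → 7 → 8, so m(1) = 8.
  α_4 = 10: Horner steps 5 → 8 → 4, so m(10) = 4.
  α_5 = 3: Horner steps 5 → 6 → 8, so m(3) = 8.
  α_6 = 5: Horner steps 5 → 5 → 4, so m(5) = 4.
Codeword c = [1, 6, 8, 4, 8, 4] ∈ F_11^6.


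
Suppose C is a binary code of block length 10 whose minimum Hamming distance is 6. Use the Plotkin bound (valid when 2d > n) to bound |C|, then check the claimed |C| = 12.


Plotkin bound M ≤ 6; given |C| = 12 > bound (violated).

Check applicability: 2d = 12, n = 10.
2d − n = 2 > 0, so Plotkin applies.
Compute d/(2d−n) = 6/2 ≈ 3.0000.
⌊d/(2d−n)⌋ = 3.
Plotkin bound: M ≤ 2·3 = 6.
Given |C| = 12, check: VIOLATED.
This |C| is above the Plotkin bound, so no binary code with n = 10, d = 6 and 12 codewords exists.


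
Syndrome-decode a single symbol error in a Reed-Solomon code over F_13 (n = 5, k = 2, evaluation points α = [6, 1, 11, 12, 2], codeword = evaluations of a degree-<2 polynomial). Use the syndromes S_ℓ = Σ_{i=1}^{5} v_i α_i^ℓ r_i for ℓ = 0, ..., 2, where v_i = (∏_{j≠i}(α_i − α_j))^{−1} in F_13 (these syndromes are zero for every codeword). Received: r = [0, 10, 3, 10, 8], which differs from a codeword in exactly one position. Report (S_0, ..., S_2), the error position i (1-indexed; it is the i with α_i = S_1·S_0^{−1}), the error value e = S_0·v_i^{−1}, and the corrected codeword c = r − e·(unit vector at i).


S = (10, 3, 10), error at position 4, error magnitude e = 9, c = [0, 10, 3, 1, 8].

Step 1: column multipliers v_i = (∏_{j≠i}(α_i − α_j))^{−1} mod 13.
  i = 1 (α = 6): (6−1)(6−11)(6−12)(6−2) = 5·(−5)·(−6)·4 = 600 ≡ 2, so v_1 = 2^{−1} = 7 (mod 13).
  i = 2 (α = 1): (1−6)(1−11)(1−12)(1−2) = (−5)·(−10)·(−11)·(−1) = 550 ≡ 4, so v_2 = 4^{−1} = 10 (mod 13).
  i = 3 (α = 11): (11−6)(11−1)(11−12)(11−2) = 5·10·(−1)·9 = −450 ≡ 5, so v_3 = 5^{−1} = 8 (mod 13).
  i = 4 (α = 12): (12−6)(12−1)(12−11)(12−2) = 6·11·1·10 = 660 ≡ 10, so v_4 = 10^{−1} = 4 (mod 13).
  i = 5 (α = 2): (2−6)(2−1)(2−11)(2−12) = (−4)·1·(−9)·(−10) = −360 ≡ 4, so v_5 = 4^{−1} = 10 (mod 13).
  v = [7, 10, 8, 4, 10].
Step 2: syndromes of r = [0, 10, 3, 10, 8] (all sums mod 13).
  S_0 = Σ v_i r_i = 7·0 + 10·10 + 8·3 + 4·10 + 10·8 = 244 ≡ 10.
  S_1 = Σ v_i α_i r_i = 7·6·0 + 10·1·10 + 8·11·3 + 4·12·10 + 10·2·8 = 1004 ≡ 3.
  α_i^2 mod 13 = [10, 1, 4, 1, 4].
  S_2 = Σ v_i α_i^2 r_i = 7·10·0 + 10·1·10 + 8·4·3 + 4·1·10 + 10·4·8 = 556 ≡ 10.
  S = (10, 3, 10) ≠ 0, so r is not a codeword (an error is present).
Step 3: locate the error. For a single error e at position i, S_ℓ = v_i·e·α_i^ℓ, so α_err = S_1/S_0.
  S_0^{−1} = 10^{−1} = 4 (mod 13), so α_err = 3·4 = 12 ≡ 12 = α_4. Error position i = 4.
  Consistency check: S_2/S_1 = 10·9 = 90 ≡ 12 = α_err ✓ (single-error assumption holds).
Step 4: error magnitude e = S_0/v_4 = S_0·∏_{j≠4}(α_4 − α_j) = 10·10 = 100 ≡ 9 (mod 13).
Step 5: correct position 4: c_4 = r_4 − e = 10 − 9 ≡ 1 (mod 13). Hence c = [0, 10, 3, 1, 8].
  Check: interpolating c through the α_i gives m(x) = 12 + 11·x (degree < 2) with m(α_i) = c_i for every i, so c is indeed a codeword.


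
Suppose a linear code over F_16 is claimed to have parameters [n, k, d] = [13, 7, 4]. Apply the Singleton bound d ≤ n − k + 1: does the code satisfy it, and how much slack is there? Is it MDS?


Singleton RHS = n − k + 1 = 7, slack = 3, bound satisfied, not MDS.

Singleton bound: d ≤ n − k + 1.
Here n = 13, k = 7, so n − k + 1 = 7.
Given d = 4, check d ≤ 7: YES.
Slack = (n − k + 1) − d = 3.
The code is NOT MDS (slack = 3 > 0).
Description: the claimed parameters are [13, 7, 4]_16; such a code would be non-MDS.


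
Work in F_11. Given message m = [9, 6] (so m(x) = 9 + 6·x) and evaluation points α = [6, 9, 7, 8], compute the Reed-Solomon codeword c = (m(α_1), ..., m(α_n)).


c = [1, 8, 7, 2]

Message polynomial: m(x) = 9 + 6·x (mod 11).
For each evaluation point α_i, compute m(α_i) mod 11:
  α_1 = 6: Horner steps 6 → 1, so m(6) = 1.
  α_2 = 9: Horner steps 6 → 8, so m(9) = 8.
  α_3 = 7: Horner steps 6 → 7, so m(7) = 7.
  α_4 = 8: Horner steps 6 → 2, so m(8) = 2.
Codeword c = [1, 8, 7, 2] ∈ F_11^4.


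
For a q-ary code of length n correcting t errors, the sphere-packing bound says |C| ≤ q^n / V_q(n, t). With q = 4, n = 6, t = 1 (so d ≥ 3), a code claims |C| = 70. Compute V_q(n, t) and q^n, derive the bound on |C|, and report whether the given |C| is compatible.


V_q(n, t) = 19, q^n = 4096, Hamming bound = 215, |C| = 70 ≤ bound (satisfied).

Step 1: Compute V_q(n, t) = Σ_{j=0}^1 C(n, j) (q−1)^j.
  j = 0: C(6,0)·(3)^0 = 1·1 = 1.
  j = 1: C(6,1)·(3)^1 = 6·3 = 18.
  V_q(n, t) = 1 + 18 = 19.
Step 2: q^n = 4^6 = 4096.
Step 3: Hamming bound ⌊q^n / V_q(n,t)⌋ = ⌊4096/19⌋ = 215.
Step 4: Compare |C| = 70 to 215: satisfied.
The claimed |C| lies below the Hamming bound.


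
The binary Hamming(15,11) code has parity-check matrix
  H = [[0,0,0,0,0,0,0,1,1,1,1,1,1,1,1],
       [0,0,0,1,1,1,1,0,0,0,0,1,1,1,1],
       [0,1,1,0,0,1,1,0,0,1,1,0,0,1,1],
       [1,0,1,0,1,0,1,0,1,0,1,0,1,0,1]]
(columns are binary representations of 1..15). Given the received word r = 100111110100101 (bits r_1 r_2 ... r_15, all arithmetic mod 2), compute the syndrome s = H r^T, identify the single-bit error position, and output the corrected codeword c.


s = (0, 0, 0, 1)^T, error position = 1, corrected codeword c = 000111110100101

Compute s = H r^T mod 2 one row at a time:
  s_1 = 1 + 0 + 1 + 0 + 0 + 1 + 0 + 1 = 4 ≡ 0 (mod 2).
  s_2 = 1 + 1 + 1 + 1 + 0 + 1 + 0 + 1 = 6 ≡ 0 (mod 2).
  s_3 = 0 + 0 + 1 + 1 + 1 + 0 + 0 + 1 = 4 ≡ 0 (mod 2).
  s_4 = 1 + 0 + 1 + 1 + 0 + 0 + 1 + 1 = 5 ≡ 1 (mod 2).
s = (0, 0, 0, 1)^T — this equals column 1 of H (binary 0001), so error is at position 1.
Correct: flip bit 1 of r = 100111110100101 to get c = 000111110100101.


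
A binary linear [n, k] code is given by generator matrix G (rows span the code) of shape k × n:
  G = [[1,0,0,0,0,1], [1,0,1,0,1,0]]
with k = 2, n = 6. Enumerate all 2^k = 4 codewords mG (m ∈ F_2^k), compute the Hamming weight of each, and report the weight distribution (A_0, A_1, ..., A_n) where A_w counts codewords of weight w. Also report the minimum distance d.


Weight distribution: A_0 = 1, A_2 = 1, A_3 = 2. Minimum distance d = 2.

Enumerate all 2^2 = 4 messages m ∈ F_2^2.
For each, compute codeword c = mG in F_2^6, then tally its weight.
  m = 00 → c = 000000, weight = 0.
  m = 10 → c = 100001, weight = 2.
  m = 01 → c = 101010, weight = 3.
  m = 11 → c = 001011, weight = 3.
Tally weights:
  weight 0: 1 codewords.
  weight 2: 1 codewords.
  weight 3: 2 codewords.
Minimum distance d = smallest w > 0 with A_w > 0 = 2.
Sanity: Σ A_w = 4 = 2^2 = 4 ✓.


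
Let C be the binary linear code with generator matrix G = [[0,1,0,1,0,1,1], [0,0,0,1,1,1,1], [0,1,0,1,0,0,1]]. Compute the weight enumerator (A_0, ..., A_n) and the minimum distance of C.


Weight distribution: A_0 = 1, A_1 = 1, A_2 = 1, A_3 = 3, A_4 = 2. Minimum distance d = 1.

Enumerate all 2^3 = 8 messages m ∈ F_2^3.
For each, compute codeword c = mG in F_2^7, then tally its weight.
  m = 000 → c = 0000000, weight = 0.
  m = 100 → c = 0101011, weight = 4.
  m = 010 → c = 0001111, weight = 4.
  m = 110 → c = 0100100, weight = 2.
  m = 001 → c = 0101001, weight = 3.
  m = 101 → c = 0000010, weight = 1.
  m = 011 → c = 0100110, weight = 3.
  m = 111 → c = 0001101, weight = 3.
Tally weights:
  weight 0: 1 codewords.
  weight 1: 1 codewords.
  weight 2: 1 codewords.
  weight 3: 3 codewords.
  weight 4: 2 codewords.
Minimum distance d = smallest w > 0 with A_w > 0 = 1.
Sanity: Σ A_w = 8 = 2^3 = 8 ✓.


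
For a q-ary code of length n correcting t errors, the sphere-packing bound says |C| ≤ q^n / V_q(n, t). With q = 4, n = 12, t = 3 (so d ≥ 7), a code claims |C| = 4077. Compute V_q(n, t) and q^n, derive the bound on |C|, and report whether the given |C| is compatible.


V_q(n, t) = 6571, q^n = 16777216, Hamming bound = 2553, |C| = 4077 > bound (violated).

Step 1: Compute V_q(n, t) = Σ_{j=0}^3 C(n, j) (q−1)^j.
  j = 0: C(12,0)·(3)^0 = 1·1 = 1.
  j = 1: C(12,1)·(3)^1 = 12·3 = 36.
  j = 2: C(12,2)·(3)^2 = 66·9 = 594.
  j = 3: C(12,3)·(3)^3 = 220·27 = 5940.
  V_q(n, t) = 1 + 36 + 594 + 5940 = 6571.
Step 2: q^n = 4^12 = 16777216.
Step 3: Hamming bound ⌊q^n / V_q(n,t)⌋ = ⌊16777216/6571⌋ = 2553.
Step 4: Compare |C| = 4077 to 2553: violated.
The claimed |C| lies above the Hamming bound, so no 4-ary code of length 12 with d ≥ 7 can have 4077 codewords.


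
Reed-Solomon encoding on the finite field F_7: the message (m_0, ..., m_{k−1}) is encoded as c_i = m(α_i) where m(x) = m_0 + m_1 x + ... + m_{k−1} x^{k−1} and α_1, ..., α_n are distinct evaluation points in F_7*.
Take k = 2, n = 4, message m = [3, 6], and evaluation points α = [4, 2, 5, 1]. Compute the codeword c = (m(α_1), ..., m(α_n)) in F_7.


c = [6, 1, 5, 2]

Message polynomial: m(x) = 3 + 6·x (mod 7).
For each evaluation point α_i, compute m(α_i) mod 7:
  α_1 = 4: Horner steps 6 → 6, so m(4) = 6.
  α_2 = 2: Horner steps 6 → 1, so m(2) = 1.
  α_3 = 5: Horner steps 6 → 5, so m(5) = 5.
  α_4 = 1: Horner steps 6 → 2, so m(1) = 2.
Codeword c = [6, 1, 5, 2] ∈ F_7^4.


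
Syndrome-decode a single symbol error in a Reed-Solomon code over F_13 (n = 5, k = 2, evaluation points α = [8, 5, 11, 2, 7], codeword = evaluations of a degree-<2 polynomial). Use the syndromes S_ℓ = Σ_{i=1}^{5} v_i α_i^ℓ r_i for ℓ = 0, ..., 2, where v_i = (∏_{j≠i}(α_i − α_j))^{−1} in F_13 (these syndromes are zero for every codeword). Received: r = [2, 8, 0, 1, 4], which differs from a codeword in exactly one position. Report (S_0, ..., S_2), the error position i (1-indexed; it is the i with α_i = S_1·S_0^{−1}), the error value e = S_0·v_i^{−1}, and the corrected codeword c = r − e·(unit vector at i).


S = (11, 4, 5), error at position 3, error magnitude e = 4, c = [2, 8, 9, 1, 4].

Step 1: column multipliers v_i = (∏_{j≠i}(α_i − α_j))^{−1} mod 13.
  i = 1 (α = 8): (8−5)(8−11)(8−2)(8−7) = 3·(−3)·6·1 = −54 ≡ 11, so v_1 = 11^{−1} = 6 (mod 13).
  i = 2 (α = 5): (5−8)(5−11)(5−2)(5−7) = (−3)·(−6)·3·(−2) = −108 ≡ 9, so v_2 = 9^{−1} = 3 (mod 13).
  i = 3 (α = 11): (11−8)(11−5)(11−2)(11−7) = 3·6·9·4 = 648 ≡ 11, so v_3 = 11^{−1} = 6 (mod 13).
  i = 4 (α = 2): (2−8)(2−5)(2−11)(2−7) = (−6)·(−3)·(−9)·(−5) = 810 ≡ 4, so v_4 = 4^{−1} = 10 (mod 13).
  i = 5 (α = 7): (7−8)(7−5)(7−11)(7−2) = (−1)·2·(−4)·5 = 40 ≡ 1, so v_5 = 1^{−1} = 1 (mod 13).
  v = [6, 3, 6, 10, 1].
Step 2: syndromes of r = [2, 8, 0, 1, 4] (all sums mod 13).
  S_0 = Σ v_i r_i = 6·2 + 3·8 + 6·0 + 10·1 + 1·4 = 50 ≡ 11.
  S_1 = Σ v_i α_i r_i = 6·8·2 + 3·5·8 + 6·11·0 + 10·2·1 + 1·7·4 = 264 ≡ 4.
  α_i^2 mod 13 = [12, 12, 4, 4, 10].
  S_2 = Σ v_i α_i^2 r_i = 6·12·2 + 3·12·8 + 6·4·0 + 10·4·1 + 1·10·4 = 512 ≡ 5.
  S = (11, 4, 5) ≠ 0, so r is not a codeword (an error is present).
Step 3: locate the error. For a single error e at position i, S_ℓ = v_i·e·α_i^ℓ, so α_err = S_1/S_0.
  S_0^{−1} = 11^{−1} = 6 (mod 13), so α_err = 4·6 = 24 ≡ 11 = α_3. Error position i = 3.
  Consistency check: S_2/S_1 = 5·10 = 50 ≡ 11 = α_err ✓ (single-error assumption holds).
Step 4: error magnitude e = S_0/v_3 = S_0·∏_{j≠3}(α_3 − α_j) = 11·11 = 121 ≡ 4 (mod 13).
Step 5: correct position 3: c_3 = r_3 − e = 0 − 4 ≡ 9 (mod 13). Hence c = [2, 8, 9, 1, 4].
  Check: interpolating c through the α_i gives m(x) = 5 + 11·x (degree < 2) with m(α_i) = c_i for every i, so c is indeed a codeword.


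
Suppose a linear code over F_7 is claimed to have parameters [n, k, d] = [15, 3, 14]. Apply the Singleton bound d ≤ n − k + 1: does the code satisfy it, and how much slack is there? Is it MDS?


Singleton RHS = n − k + 1 = 13, slack = -1, bound violated (no such code; not MDS).

Singleton bound: d ≤ n − k + 1.
Here n = 15, k = 3, so n − k + 1 = 13.
Given d = 14, check d ≤ 13: NO.
Slack = (n − k + 1) − d = -1.
The slack is negative: d = 14 exceeds n − k + 1 = 13 by 1, so the Singleton bound is violated and no linear [15, 3, 14]_7 code can exist. In particular it is not MDS (MDS requires d = n − k + 1 exactly).
Description: the claimed parameters are [15, 3, 14]_7; such a code would be impossible (violates the Singleton bound).


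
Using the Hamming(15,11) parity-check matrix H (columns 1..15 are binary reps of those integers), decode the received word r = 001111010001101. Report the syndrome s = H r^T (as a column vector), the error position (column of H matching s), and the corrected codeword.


s = (0, 0, 1, 0)^T, error position = 2, corrected codeword c = 011111010001101

Compute s = H r^T mod 2 one row at a time:
  s_1 = 1 + 0 + 0 + 0 + 1 + 1 + 0 + 1 = 4 ≡ 0 (mod 2).
  s_2 = 1 + 1 + 1 + 0 + 1 + 1 + 0 + 1 = 6 ≡ 0 (mod 2).
  s_3 = 0 + 1 + 1 + 0 + 0 + 0 + 0 + 1 = 3 ≡ 1 (mod 2).
  s_4 = 0 + 1 + 1 + 0 + 0 + 0 + 1 + 1 = 4 ≡ 0 (mod 2).
s = (0, 0, 1, 0)^T — this equals column 2 of H (binary 0010), so error is at position 2.
Correct: flip bit 2 of r = 001111010001101 to get c = 011111010001101.


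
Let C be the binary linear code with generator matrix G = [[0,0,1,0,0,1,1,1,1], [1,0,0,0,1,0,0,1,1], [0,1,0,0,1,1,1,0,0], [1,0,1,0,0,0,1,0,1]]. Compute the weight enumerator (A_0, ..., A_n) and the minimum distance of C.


Weight distribution: A_0 = 1, A_3 = 4, A_4 = 5, A_5 = 4, A_6 = 2. Minimum distance d = 3.

Enumerate all 2^4 = 16 messages m ∈ F_2^4.
For each, compute codeword c = mG in F_2^9, then tally its weight.
  m = 0000 → c = 000000000, weight = 0.
  m = 1000 → c = 001001111, weight = 5.
  m = 0100 → c = 100010011, weight = 4.
  m = 1100 → c = 101011100, weight = 5.
  m = 0010 → c = 010011100, weight = 4.
  m = 1010 → c = 011010011, weight = 5.
  m = 0110 → c = 110001111, weight = 6.
  m = 1110 → c = 111000000, weight = 3.
  m = 0001 → c = 101000101, weight = 4.
  m = 1001 → c = 100001010, weight = 3.
  m = 0101 → c = 001010110, weight = 4.
  m = 1101 → c = 000011001, weight = 3.
  m = 0011 → c = 111011001, weight = 6.
  m = 1011 → c = 110010110, weight = 5.
  m = 0111 → c = 011001010, weight = 4.
  m = 1111 → c = 010000101, weight = 3.
Tally weights:
  weight 0: 1 codewords.
  weight 3: 4 codewords.
  weight 4: 5 codewords.
  weight 5: 4 codewords.
  weight 6: 2 codewords.
Minimum distance d = smallest w > 0 with A_w > 0 = 3.
Sanity: Σ A_w = 16 = 2^4 = 16 ✓.


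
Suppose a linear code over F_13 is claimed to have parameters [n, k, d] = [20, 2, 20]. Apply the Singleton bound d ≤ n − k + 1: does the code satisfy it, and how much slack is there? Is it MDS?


Singleton RHS = n − k + 1 = 19, slack = -1, bound violated (no such code; not MDS).

Singleton bound: d ≤ n − k + 1.
Here n = 20, k = 2, so n − k + 1 = 19.
Given d = 20, check d ≤ 19: NO.
Slack = (n − k + 1) − d = -1.
The slack is negative: d = 20 exceeds n − k + 1 = 19 by 1, so the Singleton bound is violated and no linear [20, 2, 20]_13 code can exist. In particular it is not MDS (MDS requires d = n − k + 1 exactly).
Description: the claimed parameters are [20, 2, 20]_13; such a code would be impossible (violates the Singleton bound).


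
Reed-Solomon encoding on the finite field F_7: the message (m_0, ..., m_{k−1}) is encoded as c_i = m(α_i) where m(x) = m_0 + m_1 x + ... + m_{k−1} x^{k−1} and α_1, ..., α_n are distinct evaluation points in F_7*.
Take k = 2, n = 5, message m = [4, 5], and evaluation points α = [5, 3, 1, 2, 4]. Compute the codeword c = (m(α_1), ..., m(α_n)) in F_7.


c = [1, 5, 2, 0, 3]

Message polynomial: m(x) = 4 + 5·x (mod 7).
For each evaluation point α_i, compute m(α_i) mod 7:
  α_1 = 5: Horner steps 5 → 1, so m(5) = 1.
  α_2 = 3: Horner steps 5 → 5, so m(3) = 5.
  α_3 = 1: Horner steps 5 → 2, so m(1) = 2.
  α_4 = 2: Horner steps 5 → 0, so m(2) = 0.
  α_5 = 4: Horner steps 5 → 3, so m(4) = 3.
Codeword c = [1, 5, 2, 0, 3] ∈ F_7^5.


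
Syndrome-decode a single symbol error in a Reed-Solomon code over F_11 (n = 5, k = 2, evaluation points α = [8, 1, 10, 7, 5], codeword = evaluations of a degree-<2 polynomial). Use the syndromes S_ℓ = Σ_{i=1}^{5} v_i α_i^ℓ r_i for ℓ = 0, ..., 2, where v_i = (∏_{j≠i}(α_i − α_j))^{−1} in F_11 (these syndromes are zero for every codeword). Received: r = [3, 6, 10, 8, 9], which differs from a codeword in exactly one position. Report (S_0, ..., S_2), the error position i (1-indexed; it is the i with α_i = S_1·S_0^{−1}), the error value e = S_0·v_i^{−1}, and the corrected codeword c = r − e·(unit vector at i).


S = (1, 7, 5), error at position 4, error magnitude e = 3, c = [3, 6, 10, 5, 9].

Step 1: column multipliers v_i = (∏_{j≠i}(α_i − α_j))^{−1} mod 11.
  i = 1 (α = 8): (8−1)(8−10)(8−7)(8−5) = 7·(−2)·1·3 = −42 ≡ 2, so v_1 = 2^{−1} = 6 (mod 11).
  i = 2 (α = 1): (1−8)(1−10)(1−7)(1−5) = (−7)·(−9)·(−6)·(−4) = 1512 ≡ 5, so v_2 = 5^{−1} = 9 (mod 11).
  i = 3 (α = 10): (10−8)(10−1)(10−7)(10−5) = 2·9·3·5 = 270 ≡ 6, so v_3 = 6^{−1} = 2 (mod 11).
  i = 4 (α = 7): (7−8)(7−1)(7−10)(7−5) = (−1)·6·(−3)·2 = 36 ≡ 3, so v_4 = 3^{−1} = 4 (mod 11).
  i = 5 (α = 5): (5−8)(5−1)(5−10)(5−7) = (−3)·4·(−5)·(−2) = −120 ≡ 1, so v_5 = 1^{−1} = 1 (mod 11).
  v = [6, 9, 2, 4, 1].
Step 2: syndromes of r = [3, 6, 10, 8, 9] (all sums mod 11).
  S_0 = Σ v_i r_i = 6·3 + 9·6 + 2·10 + 4·8 + 1·9 = 133 ≡ 1.
  S_1 = Σ v_i α_i r_i = 6·8·3 + 9·1·6 + 2·10·10 + 4·7·8 + 1·5·9 = 667 ≡ 7.
  α_i^2 mod 11 = [9, 1, 1, 5, 3].
  S_2 = Σ v_i α_i^2 r_i = 6·9·3 + 9·1·6 + 2·1·10 + 4·5·8 + 1·3·9 = 423 ≡ 5.
  S = (1, 7, 5) ≠ 0, so r is not a codeword (an error is present).
Step 3: locate the error. For a single error e at position i, S_ℓ = v_i·e·α_i^ℓ, so α_err = S_1/S_0.
  S_0^{−1} = 1^{−1} = 1 (mod 11), so α_err = 7·1 = 7 ≡ 7 = α_4. Error position i = 4.
  Consistency check: S_2/S_1 = 5·8 = 40 ≡ 7 = α_err ✓ (single-error assumption holds).
Step 4: error magnitude e = S_0/v_4 = S_0·∏_{j≠4}(α_4 − α_j) = 1·3 = 3 ≡ 3 (mod 11).
Step 5: correct position 4: c_4 = r_4 − e = 8 − 3 ≡ 5 (mod 11). Hence c = [3, 6, 10, 5, 9].
  Check: interpolating c through the α_i gives m(x) = 8 + 9·x (degree < 2) with m(α_i) = c_i for every i, so c is indeed a codeword.


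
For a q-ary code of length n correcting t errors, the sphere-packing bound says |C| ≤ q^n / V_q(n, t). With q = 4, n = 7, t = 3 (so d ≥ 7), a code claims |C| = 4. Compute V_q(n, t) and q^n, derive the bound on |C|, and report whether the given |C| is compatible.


V_q(n, t) = 1156, q^n = 16384, Hamming bound = 14, |C| = 4 ≤ bound (satisfied).

Step 1: Compute V_q(n, t) = Σ_{j=0}^3 C(n, j) (q−1)^j.
  j = 0: C(7,0)·(3)^0 = 1·1 = 1.
  j = 1: C(7,1)·(3)^1 = 7·3 = 21.
  j = 2: C(7,2)·(3)^2 = 21·9 = 189.
  j = 3: C(7,3)·(3)^3 = 35·27 = 945.
  V_q(n, t) = 1 + 21 + 189 + 945 = 1156.
Step 2: q^n = 4^7 = 16384.
Step 3: Hamming bound ⌊q^n / V_q(n,t)⌋ = ⌊16384/1156⌋ = 14.
Step 4: Compare |C| = 4 to 14: satisfied.
The claimed |C| lies below the Hamming bound.


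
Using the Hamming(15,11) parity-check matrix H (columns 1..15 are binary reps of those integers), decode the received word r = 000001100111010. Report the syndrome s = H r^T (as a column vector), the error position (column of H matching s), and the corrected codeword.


s = (0, 0, 1, 0)^T, error position = 2, corrected codeword c = 010001100111010

Compute s = H r^T mod 2 one row at a time:
  s_1 = 0 + 0 + 1 + 1 + 1 + 0 + 1 + 0 = 4 ≡ 0 (mod 2).
  s_2 = 0 + 0 + 1 + 1 + 1 + 0 + 1 + 0 = 4 ≡ 0 (mod 2).
  s_3 = 0 + 0 + 1 + 1 + 1 + 1 + 1 + 0 = 5 ≡ 1 (mod 2).
  s_4 = 0 + 0 + 0 + 1 + 0 + 1 + 0 + 0 = 2 ≡ 0 (mod 2).
s = (0, 0, 1, 0)^T — this equals column 2 of H (binary 0010), so error is at position 2.
Correct: flip bit 2 of r = 000001100111010 to get c = 010001100111010.


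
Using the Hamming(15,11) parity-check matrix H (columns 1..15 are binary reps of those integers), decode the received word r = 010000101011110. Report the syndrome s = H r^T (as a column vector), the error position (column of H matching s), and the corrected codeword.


s = (1, 0, 0, 0)^T, error position = 8, corrected codeword c = 010000111011110

Compute s = H r^T mod 2 one row at a time:
  s_1 = 0 + 1 + 0 + 1 + 1 + 1 + 1 + 0 = 5 ≡ 1 (mod 2).
  s_2 = 0 + 0 + 0 + 1 + 1 + 1 + 1 + 0 = 4 ≡ 0 (mod 2).
  s_3 = 1 + 0 + 0 + 1 + 0 + 1 + 1 + 0 = 4 ≡ 0 (mod 2).
  s_4 = 0 + 0 + 0 + 1 + 1 + 1 + 1 + 0 = 4 ≡ 0 (mod 2).
s = (1, 0, 0, 0)^T — this equals column 8 of H (binary 1000), so error is at position 8.
Correct: flip bit 8 of r = 010000101011110 to get c = 010000111011110.


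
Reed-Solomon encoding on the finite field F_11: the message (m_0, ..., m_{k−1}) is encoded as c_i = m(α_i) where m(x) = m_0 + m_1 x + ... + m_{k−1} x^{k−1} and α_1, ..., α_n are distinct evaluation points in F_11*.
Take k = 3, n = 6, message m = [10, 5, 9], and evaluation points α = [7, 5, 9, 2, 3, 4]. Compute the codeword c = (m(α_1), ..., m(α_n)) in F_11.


c = [2, 7, 3, 1, 7, 9]

Message polynomial: m(x) = 10 + 5·x + 9·x^2 (mod 11).
For each evaluation point α_i, compute m(α_i) mod 11:
  α_1 = 7: Horner steps 9 → 2 → 2, so m(7) = 2.
  α_2 = 5: Horner steps 9 → 6 → 7, so m(5) = 7.
  α_3 = 9: Horner steps 9 → 9 → 3, so m(9) = 3.
  α_4 = 2: Horner steps 9 → 1 → 1, so m(2) = 1.
  α_5 = 3: Horner steps 9 → 10 → 7, so m(3) = 7.
  α_6 = 4: Horner steps 9 → 8 → 9, so m(4) = 9.
Codeword c = [2, 7, 3, 1, 7, 9] ∈ F_11^6.


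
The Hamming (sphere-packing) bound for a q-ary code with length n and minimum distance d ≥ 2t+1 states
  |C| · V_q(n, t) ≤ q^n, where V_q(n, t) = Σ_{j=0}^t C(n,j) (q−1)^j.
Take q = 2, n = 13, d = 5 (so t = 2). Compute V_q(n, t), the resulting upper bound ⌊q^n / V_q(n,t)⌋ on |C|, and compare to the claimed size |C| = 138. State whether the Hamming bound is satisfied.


V_q(n, t) = 92, q^n = 8192, Hamming bound = 89, |C| = 138 > bound (violated).

Step 1: Compute V_q(n, t) = Σ_{j=0}^2 C(n, j) (q−1)^j.
  j = 0: C(13,0)·(1)^0 = 1·1 = 1.
  j = 1: C(13,1)·(1)^1 = 13·1 = 13.
  j = 2: C(13,2)·(1)^2 = 78·1 = 78.
  V_q(n, t) = 1 + 13 + 78 = 92.
Step 2: q^n = 2^13 = 8192.
Step 3: Hamming bound ⌊q^n / V_q(n,t)⌋ = ⌊8192/92⌋ = 89.
Step 4: Compare |C| = 138 to 89: violated.
The claimed |C| lies above the Hamming bound, so no 2-ary code of length 13 with d ≥ 5 can have 138 codewords.


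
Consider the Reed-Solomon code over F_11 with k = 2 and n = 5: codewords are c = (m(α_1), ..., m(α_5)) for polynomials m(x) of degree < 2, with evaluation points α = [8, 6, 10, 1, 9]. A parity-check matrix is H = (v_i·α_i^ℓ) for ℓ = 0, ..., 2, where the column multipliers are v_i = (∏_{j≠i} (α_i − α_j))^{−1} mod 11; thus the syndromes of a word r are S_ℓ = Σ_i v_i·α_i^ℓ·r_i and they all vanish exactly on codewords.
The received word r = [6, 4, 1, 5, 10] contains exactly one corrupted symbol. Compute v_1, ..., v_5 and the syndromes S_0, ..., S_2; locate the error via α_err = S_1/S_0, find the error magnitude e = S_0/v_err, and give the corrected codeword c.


S = (7, 1, 8), error at position 1, error magnitude e = 9, c = [8, 4, 1, 5, 10].

Step 1: column multipliers v_i = (∏_{j≠i}(α_i − α_j))^{−1} mod 11.
  i = 1 (α = 8): (8−6)(8−10)(8−1)(8−9) = 2·(−2)·7·(−1) = 28 ≡ 6, so v_1 = 6^{−1} = 2 (mod 11).
  i = 2 (α = 6): (6−8)(6−10)(6−1)(6−9) = (−2)·(−4)·5·(−3) = −120 ≡ 1, so v_2 = 1^{−1} = 1 (mod 11).
  i = 3 (α = 10): (10−8)(10−6)(10−1)(10−9) = 2·4·9·1 = 72 ≡ 6, so v_3 = 6^{−1} = 2 (mod 11).
  i = 4 (α = 1): (1−8)(1−6)(1−10)(1−9) = (−7)·(−5)·(−9)·(−8) = 2520 ≡ 1, so v_4 = 1^{−1} = 1 (mod 11).
  i = 5 (α = 9): (9−8)(9−6)(9−10)(9−1) = 1·3·(−1)·8 = −24 ≡ 9, so v_5 = 9^{−1} = 5 (mod 11).
  v = [2, 1, 2, 1, 5].
Step 2: syndromes of r = [6, 4, 1, 5, 10] (all sums mod 11).
  S_0 = Σ v_i r_i = 2·6 + 1·4 + 2·1 + 1·5 + 5·10 = 73 ≡ 7.
  S_1 = Σ v_i α_i r_i = 2·8·6 + 1·6·4 + 2·10·1 + 1·1·5 + 5·9·10 = 595 ≡ 1.
  α_i^2 mod 11 = [9, 3, 1, 1, 4].
  S_2 = Σ v_i α_i^2 r_i = 2·9·6 + 1·3·4 + 2·1·1 + 1·1·5 + 5·4·10 = 327 ≡ 8.
  S = (7, 1, 8) ≠ 0, so r is not a codeword (an error is present).
Step 3: locate the error. For a single error e at position i, S_ℓ = v_i·e·α_i^ℓ, so α_err = S_1/S_0.
  S_0^{−1} = 7^{−1} = 8 (mod 11), so α_err = 1·8 = 8 ≡ 8 = α_1. Error position i = 1.
  Consistency check: S_2/S_1 = 8·1 = 8 ≡ 8 = α_err ✓ (single-error assumption holds).
Step 4: error magnitude e = S_0/v_1 = S_0·∏_{j≠1}(α_1 − α_j) = 7·6 = 42 ≡ 9 (mod 11).
Step 5: correct position 1: c_1 = r_1 − e = 6 − 9 ≡ 8 (mod 11). Hence c = [8, 4, 1, 5, 10].
  Check: interpolating c through the α_i gives m(x) = 3 + 2·x (degree < 2) with m(α_i) = c_i for every i, so c is indeed a codeword.


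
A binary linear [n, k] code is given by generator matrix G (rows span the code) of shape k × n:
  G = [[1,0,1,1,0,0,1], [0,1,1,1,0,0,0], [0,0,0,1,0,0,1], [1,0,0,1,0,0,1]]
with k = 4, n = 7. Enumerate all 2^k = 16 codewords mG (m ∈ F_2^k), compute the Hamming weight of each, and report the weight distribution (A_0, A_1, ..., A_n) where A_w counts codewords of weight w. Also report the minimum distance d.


Weight distribution: A_0 = 1, A_1 = 2, A_2 = 4, A_3 = 6, A_4 = 3. Minimum distance d = 1.

Enumerate all 2^4 = 16 messages m ∈ F_2^4.
For each, compute codeword c = mG in F_2^7, then tally its weight.
  m = 0000 → c = 0000000, weight = 0.
  m = 1000 → c = 1011001, weight = 4.
  m = 0100 → c = 0111000, weight = 3.
  m = 1100 → c = 1100001, weight = 3.
  m = 0010 → c = 0001001, weight = 2.
  m = 1010 → c = 1010000, weight = 2.
  m = 0110 → c = 0110001, weight = 3.
  m = 1110 → c = 1101000, weight = 3.
  m = 0001 → c = 1001001, weight = 3.
  m = 1001 → c = 0010000, weight = 1.
  m = 0101 → c = 1110001, weight = 4.
  m = 1101 → c = 0101000, weight = 2.
  m = 0011 → c = 1000000, weight = 1.
  m = 1011 → c = 0011001, weight = 3.
  m = 0111 → c = 1111000, weight = 4.
  m = 1111 → c = 0100001, weight = 2.
Tally weights:
  weight 0: 1 codewords.
  weight 1: 2 codewords.
  weight 2: 4 codewords.
  weight 3: 6 codewords.
  weight 4: 3 codewords.
Minimum distance d = smallest w > 0 with A_w > 0 = 1.
Sanity: Σ A_w = 16 = 2^4 = 16 ✓.


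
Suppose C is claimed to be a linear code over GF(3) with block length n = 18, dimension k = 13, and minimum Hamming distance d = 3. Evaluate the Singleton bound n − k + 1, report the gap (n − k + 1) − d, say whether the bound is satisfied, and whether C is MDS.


Singleton RHS = n − k + 1 = 6, slack = 3, bound satisfied, not MDS.

Singleton bound: d ≤ n − k + 1.
Here n = 18, k = 13, so n − k + 1 = 6.
Given d = 3, check d ≤ 6: YES.
Slack = (n − k + 1) − d = 3.
The code is NOT MDS (slack = 3 > 0).
Description: the claimed parameters are [18, 13, 3]_3; such a code would be non-MDS.


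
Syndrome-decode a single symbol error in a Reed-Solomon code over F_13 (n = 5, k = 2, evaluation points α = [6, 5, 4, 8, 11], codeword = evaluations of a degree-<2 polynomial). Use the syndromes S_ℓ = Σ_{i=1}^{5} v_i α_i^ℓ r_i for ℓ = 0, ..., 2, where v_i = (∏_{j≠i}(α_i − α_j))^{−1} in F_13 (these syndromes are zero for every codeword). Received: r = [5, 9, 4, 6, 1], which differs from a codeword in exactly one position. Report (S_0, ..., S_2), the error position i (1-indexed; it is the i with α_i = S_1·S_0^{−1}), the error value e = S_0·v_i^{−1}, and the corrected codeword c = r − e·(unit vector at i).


S = (3, 2, 10), error at position 2, error magnitude e = 11, c = [5, 11, 4, 6, 1].

Step 1: column multipliers v_i = (∏_{j≠i}(α_i − α_j))^{−1} mod 13.
  i = 1 (α = 6): (6−5)(6−4)(6−8)(6−11) = 1·2·(−2)·(−5) = 20 ≡ 7, so v_1 = 7^{−1} = 2 (mod 13).
  i = 2 (α = 5): (5−6)(5−4)(5−8)(5−11) = (−1)·1·(−3)·(−6) = −18 ≡ 8, so v_2 = 8^{−1} = 5 (mod 13).
  i = 3 (α = 4): (4−6)(4−5)(4−8)(4−11) = (−2)·(−1)·(−4)·(−7) = 56 ≡ 4, so v_3 = 4^{−1} = 10 (mod 13).
  i = 4 (α = 8): (8−6)(8−5)(8−4)(8−11) = 2·3·4·(−3) = −72 ≡ 6, so v_4 = 6^{−1} = 11 (mod 13).
  i = 5 (α = 11): (11−6)(11−5)(11−4)(11−8) = 5·6·7·3 = 630 ≡ 6, so v_5 = 6^{−1} = 11 (mod 13).
  v = [2, 5, 10, 11, 11].
Step 2: syndromes of r = [5, 9, 4, 6, 1] (all sums mod 13).
  S_0 = Σ v_i r_i = 2·5 + 5·9 + 10·4 + 11·6 + 11·1 = 172 ≡ 3.
  S_1 = Σ v_i α_i r_i = 2·6·5 + 5·5·9 + 10·4·4 + 11·8·6 + 11·11·1 = 1094 ≡ 2.
  α_i^2 mod 13 = [10, 12, 3, 12, 4].
  S_2 = Σ v_i α_i^2 r_i = 2·10·5 + 5·12·9 + 10·3·4 + 11·12·6 + 11·4·1 = 1596 ≡ 10.
  S = (3, 2, 10) ≠ 0, so r is not a codeword (an error is present).
Step 3: locate the error. For a single error e at position i, S_ℓ = v_i·e·α_i^ℓ, so α_err = S_1/S_0.
  S_0^{−1} = 3^{−1} = 9 (mod 13), so α_err = 2·9 = 18 ≡ 5 = α_2. Error position i = 2.
  Consistency check: S_2/S_1 = 10·7 = 70 ≡ 5 = α_err ✓ (single-error assumption holds).
Step 4: error magnitude e = S_0/v_2 = S_0·∏_{j≠2}(α_2 − α_j) = 3·8 = 24 ≡ 11 (mod 13).
Step 5: correct position 2: c_2 = r_2 − e = 9 − 11 ≡ 11 (mod 13). Hence c = [5, 11, 4, 6, 1].
  Check: interpolating c through the α_i gives m(x) = 2 + 7·x (degree < 2) with m(α_i) = c_i for every i, so c is indeed a codeword.


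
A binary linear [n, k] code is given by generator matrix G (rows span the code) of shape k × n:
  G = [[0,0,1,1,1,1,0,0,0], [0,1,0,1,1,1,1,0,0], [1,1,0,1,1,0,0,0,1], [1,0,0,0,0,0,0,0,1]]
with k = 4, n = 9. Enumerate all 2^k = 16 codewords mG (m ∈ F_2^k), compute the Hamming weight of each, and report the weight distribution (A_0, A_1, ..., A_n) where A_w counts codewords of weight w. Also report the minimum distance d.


Weight distribution: A_0 = 1, A_2 = 2, A_3 = 3, A_4 = 3, A_5 = 4, A_6 = 2, A_7 = 1. Minimum distance d = 2.

Enumerate all 2^4 = 16 messages m ∈ F_2^4.
For each, compute codeword c = mG in F_2^9, then tally its weight.
  m = 0000 → c = 000000000, weight = 0.
  m = 1000 → c = 001111000, weight = 4.
  m = 0100 → c = 010111100, weight = 5.
  m = 1100 → c = 011000100, weight = 3.
  m = 0010 → c = 110110001, weight = 5.
  m = 1010 → c = 111001001, weight = 5.
  m = 0110 → c = 100001101, weight = 4.
  m = 1110 → c = 101110101, weight = 6.
  m = 0001 → c = 100000001, weight = 2.
  m = 1001 → c = 101111001, weight = 6.
  m = 0101 → c = 110111101, weight = 7.
  m = 1101 → c = 111000101, weight = 5.
  m = 0011 → c = 010110000, weight = 3.
  m = 1011 → c = 011001000, weight = 3.
  m = 0111 → c = 000001100, weight = 2.
  m = 1111 → c = 001110100, weight = 4.
Tally weights:
  weight 0: 1 codewords.
  weight 2: 2 codewords.
  weight 3: 3 codewords.
  weight 4: 3 codewords.
  weight 5: 4 codewords.
  weight 6: 2 codewords.
  weight 7: 1 codewords.
Minimum distance d = smallest w > 0 with A_w > 0 = 2.
Sanity: Σ A_w = 16 = 2^4 = 16 ✓.


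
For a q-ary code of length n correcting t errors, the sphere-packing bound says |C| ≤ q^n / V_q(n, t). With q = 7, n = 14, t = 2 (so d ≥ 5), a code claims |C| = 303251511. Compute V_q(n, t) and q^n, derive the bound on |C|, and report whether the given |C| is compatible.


V_q(n, t) = 3361, q^n = 678223072849, Hamming bound = 201792047, |C| = 303251511 > bound (violated).

Step 1: Compute V_q(n, t) = Σ_{j=0}^2 C(n, j) (q−1)^j.
  j = 0: C(14,0)·(6)^0 = 1·1 = 1.
  j = 1: C(14,1)·(6)^1 = 14·6 = 84.
  j = 2: C(14,2)·(6)^2 = 91·36 = 3276.
  V_q(n, t) = 1 + 84 + 3276 = 3361.
Step 2: q^n = 7^14 = 678223072849.
Step 3: Hamming bound ⌊q^n / V_q(n,t)⌋ = ⌊678223072849/3361⌋ = 201792047.
Step 4: Compare |C| = 303251511 to 201792047: violated.
The claimed |C| lies above the Hamming bound, so no 7-ary code of length 14 with d ≥ 5 can have 303251511 codewords.
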